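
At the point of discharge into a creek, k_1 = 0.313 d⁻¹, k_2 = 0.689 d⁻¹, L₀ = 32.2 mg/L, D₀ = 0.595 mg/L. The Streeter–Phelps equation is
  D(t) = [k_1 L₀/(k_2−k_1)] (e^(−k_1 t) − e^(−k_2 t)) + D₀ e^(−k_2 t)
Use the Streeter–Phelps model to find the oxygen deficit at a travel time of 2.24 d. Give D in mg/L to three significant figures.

k_1 L₀/(k_2−k_1) = 0.313×32.2/(0.689−0.313) = 10.08/0.3760 = 26.80 mg/L.
e^(−k_1 t) = e^(−0.313×2.240) = 0.4960; e^(−k_2 t) = e^(−0.689×2.240) = 0.2137.
D = 26.80 × (0.4960 − 0.2137) + 0.595 × 0.2137 = 7.569 + 0.1271 = 7.696 mg/L.

D ≈ 7.70 mg/L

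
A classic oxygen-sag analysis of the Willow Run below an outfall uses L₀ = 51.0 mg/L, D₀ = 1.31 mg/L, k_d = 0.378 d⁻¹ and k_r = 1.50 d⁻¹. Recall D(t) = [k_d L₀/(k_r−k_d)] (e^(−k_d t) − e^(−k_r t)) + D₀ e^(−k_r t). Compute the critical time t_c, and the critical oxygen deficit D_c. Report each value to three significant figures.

t_c = [1/(k_r−k_d)] ln[(k_r/k_d)(1 − D₀(k_r−k_d)/(k_d L₀))]
= [1/(1.50−0.378)] ln[(1.50/0.378)(1 − 1.31×1.122/(0.378×51.0))]
= (1/1.122) ln[3.968 × 0.9238] = 0.8913 × ln(3.666) = 0.8913 × 1.299 = 1.158 d.
D_c = (k_d/k_r) L₀ e^(−k_d t_c) = (0.378/1.50) × 51.0 × e^(−0.378×1.158) = 0.2520 × 51.0 × 0.6456 = 8.297 mg/L.

t_c ≈ 1.16 d; D_c ≈ 8.30 mg/L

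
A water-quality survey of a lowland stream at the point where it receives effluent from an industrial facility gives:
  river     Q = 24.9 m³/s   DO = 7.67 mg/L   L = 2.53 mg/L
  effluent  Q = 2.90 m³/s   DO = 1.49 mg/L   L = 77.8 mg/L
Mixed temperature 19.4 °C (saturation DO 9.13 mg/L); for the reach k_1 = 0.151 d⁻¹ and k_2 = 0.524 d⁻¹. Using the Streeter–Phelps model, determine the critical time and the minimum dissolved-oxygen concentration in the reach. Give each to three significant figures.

t_c ≈ 1.47 d; minimum DO ≈ 6.73 mg/L

Mixed DO = (24.9×7.67 + 2.90×1.49)/(24.9+2.90) = 195.3/27.80 = 7.025 mg/L.
Mixed L₀ = (24.9×2.53 + 2.90×77.8)/(27.80) = 288.6/27.80 = 10.38 mg/L.
Initial deficit D₀ = C_s − DO₀ = 9.13 − 7.025 = 2.105 mg/L.
t_c = (1/0.3730) ln[(0.524/0.151)(1 − 2.105×0.3730/(0.151×10.38))] = 2.681 × ln(1.732) = 1.473 d.
D_c = (0.151/0.524) × 10.38 × e^(−0.151×1.473) = 0.2882 × 10.38 × 0.8005 = 2.395 mg/L.
Minimum DO = 9.13 − 2.395 = 6.735 mg/L.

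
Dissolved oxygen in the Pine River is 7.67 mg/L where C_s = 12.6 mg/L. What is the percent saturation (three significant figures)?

% saturation = C/C_s × 100 = 7.67/12.6 × 100 = 60.9 %.

60.9 % saturation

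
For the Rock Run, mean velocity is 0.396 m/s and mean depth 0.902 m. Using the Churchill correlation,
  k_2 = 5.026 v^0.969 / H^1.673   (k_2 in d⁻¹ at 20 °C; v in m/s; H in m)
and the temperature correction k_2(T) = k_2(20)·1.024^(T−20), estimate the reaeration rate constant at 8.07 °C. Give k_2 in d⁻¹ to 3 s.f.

k_2 ≈ 1.83 d⁻¹

k_2(20) = 5.026 × 0.396^0.969 / 0.902^1.673 = 5.026 × 0.4075 / 0.8415 = 2.434 d⁻¹.
k_2(8.07) = 2.434 × 1.024^(8.07−20) = 2.434 × 0.7536 = 1.834 d⁻¹.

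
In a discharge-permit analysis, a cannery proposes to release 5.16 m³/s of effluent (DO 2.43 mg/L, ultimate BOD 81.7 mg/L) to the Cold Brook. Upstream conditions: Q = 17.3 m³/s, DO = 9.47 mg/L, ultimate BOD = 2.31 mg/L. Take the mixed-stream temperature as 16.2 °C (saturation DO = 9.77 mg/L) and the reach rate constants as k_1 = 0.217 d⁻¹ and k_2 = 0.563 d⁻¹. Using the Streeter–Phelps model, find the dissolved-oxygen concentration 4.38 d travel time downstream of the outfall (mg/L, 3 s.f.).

DO ≈ 5.72 mg/L

Mixed DO = (17.3×9.47 + 5.16×2.43)/(17.3+5.16) = 176.4/22.46 = 7.853 mg/L.
Mixed L₀ = (17.3×2.31 + 5.16×81.7)/(22.46) = 461.5/22.46 = 20.55 mg/L.
Initial deficit D₀ = C_s − DO₀ = 9.77 − 7.853 = 1.917 mg/L.
D(4.38) = [0.217×20.55/(0.563−0.217)](e^(−0.217×4.38) − e^(−0.563×4.38)) + 1.917 e^(−0.563×4.38)
= 12.89 × (0.3866 − 0.08493) + 1.917 × 0.08493 = 4.050 mg/L.
DO = 9.77 − 4.050 = 5.720 mg/L.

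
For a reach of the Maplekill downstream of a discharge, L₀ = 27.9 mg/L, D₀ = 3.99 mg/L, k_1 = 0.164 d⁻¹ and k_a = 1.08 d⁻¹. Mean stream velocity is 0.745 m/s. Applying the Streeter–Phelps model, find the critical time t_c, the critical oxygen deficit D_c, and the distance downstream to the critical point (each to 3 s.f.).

With k_a/k_1 = 6.585 and 1 − D₀(k_a−k_1)/(k_1 L₀) = 0.2012,
t_c = ln(6.585 × 0.2012) / (1.08 − 0.164) = ln(1.325) / 0.9160 = 0.2816/0.9160 = 0.3074 d.
L(t_c) = L₀ e^(−k_1 t_c) = 27.9 × 0.9508 = 26.53 mg/L, and at the critical point k_a D_c = k_1 L, so D_c = (0.164/1.08) × 26.53 = 4.028 mg/L.
x_c = v t_c = 0.745 m/s × 0.3074 d × 86400 s/d = 19790 m ≈ 19.8 km.

t_c ≈ 0.307 d; D_c ≈ 4.03 mg/L; x_c ≈ 19.8 km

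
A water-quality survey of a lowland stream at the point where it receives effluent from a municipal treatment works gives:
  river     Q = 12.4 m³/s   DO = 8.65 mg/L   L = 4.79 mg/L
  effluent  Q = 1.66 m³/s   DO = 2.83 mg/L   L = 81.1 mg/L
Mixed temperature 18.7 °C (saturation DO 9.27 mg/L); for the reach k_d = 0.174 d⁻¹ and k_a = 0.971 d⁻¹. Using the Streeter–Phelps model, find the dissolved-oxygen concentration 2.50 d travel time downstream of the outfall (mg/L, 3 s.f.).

DO ≈ 7.47 mg/L

Mixed DO = (12.4×8.65 + 1.66×2.83)/(12.4+1.66) = 112.0/14.06 = 7.963 mg/L.
Mixed L₀ = (12.4×4.79 + 1.66×81.1)/(14.06) = 194.0/14.06 = 13.80 mg/L.
Initial deficit D₀ = C_s − DO₀ = 9.27 − 7.963 = 1.307 mg/L.
D(2.50) = [0.174×13.80/(0.971−0.174)](e^(−0.174×2.50) − e^(−0.971×2.50)) + 1.307 e^(−0.971×2.50)
= 3.013 × (0.6473 − 0.08826) + 1.307 × 0.08826 = 1.799 mg/L.
DO = 9.27 − 1.799 = 7.471 mg/L.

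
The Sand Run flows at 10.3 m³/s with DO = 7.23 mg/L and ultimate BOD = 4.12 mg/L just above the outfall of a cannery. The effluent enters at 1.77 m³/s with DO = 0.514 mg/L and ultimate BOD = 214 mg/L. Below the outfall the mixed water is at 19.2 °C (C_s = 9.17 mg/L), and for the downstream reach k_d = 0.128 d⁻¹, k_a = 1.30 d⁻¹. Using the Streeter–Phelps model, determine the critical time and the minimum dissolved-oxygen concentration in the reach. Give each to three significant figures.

Mixed DO = (10.3×7.23 + 1.77×0.514)/(10.3+1.77) = 75.38/12.07 = 6.245 mg/L.
Mixed L₀ = (10.3×4.12 + 1.77×214)/(12.07) = 421.2/12.07 = 34.90 mg/L.
Initial deficit D₀ = C_s − DO₀ = 9.17 − 6.245 = 2.925 mg/L.
t_c = (1/1.172) ln[(1.30/0.128)(1 − 2.925×1.172/(0.128×34.90))] = 0.8532 × ln(2.362) = 0.7335 d.
D_c = (0.128/1.30) × 34.90 × e^(−0.128×0.7335) = 0.09846 × 34.90 × 0.9104 = 3.128 mg/L.
Minimum DO = 9.17 − 3.128 = 6.042 mg/L.

t_c ≈ 0.733 d; minimum DO ≈ 6.04 mg/L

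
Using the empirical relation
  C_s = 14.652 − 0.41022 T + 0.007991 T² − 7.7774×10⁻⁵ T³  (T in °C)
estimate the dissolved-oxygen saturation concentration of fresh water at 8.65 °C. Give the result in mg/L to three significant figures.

C_s ≈ 11.7 mg/L

C_s = 14.652 − 0.41022×8.65 + 0.007991×8.65² − 7.7774×10⁻⁵×8.65³ = 11.65 mg/L.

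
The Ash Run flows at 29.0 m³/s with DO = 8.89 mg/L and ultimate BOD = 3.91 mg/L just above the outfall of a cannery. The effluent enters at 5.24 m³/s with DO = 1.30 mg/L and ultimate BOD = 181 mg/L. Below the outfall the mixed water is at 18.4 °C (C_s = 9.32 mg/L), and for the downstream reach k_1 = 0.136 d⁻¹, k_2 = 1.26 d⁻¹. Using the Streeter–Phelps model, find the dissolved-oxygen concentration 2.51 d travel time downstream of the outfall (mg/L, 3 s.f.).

DO ≈ 6.74 mg/L

Mixed DO = (29.0×8.89 + 5.24×1.30)/(29.0+5.24) = 264.6/34.24 = 7.728 mg/L.
Mixed L₀ = (29.0×3.91 + 5.24×181)/(34.24) = 1062/34.24 = 31.01 mg/L.
Initial deficit D₀ = C_s − DO₀ = 9.32 − 7.728 = 1.592 mg/L.
D(2.51) = [0.136×31.01/(1.26−0.136)](e^(−0.136×2.51) − e^(−1.26×2.51)) + 1.592 e^(−1.26×2.51)
= 3.752 × (0.7108 − 0.04232) + 1.592 × 0.04232 = 2.576 mg/L.
DO = 9.32 − 2.576 = 6.744 mg/L.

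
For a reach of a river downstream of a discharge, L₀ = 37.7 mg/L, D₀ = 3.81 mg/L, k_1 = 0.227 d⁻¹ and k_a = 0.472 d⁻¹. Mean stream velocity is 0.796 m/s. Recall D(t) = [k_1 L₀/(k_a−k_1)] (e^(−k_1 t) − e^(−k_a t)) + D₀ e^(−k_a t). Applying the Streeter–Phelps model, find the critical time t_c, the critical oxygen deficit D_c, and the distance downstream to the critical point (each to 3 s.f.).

t_c = [1/(k_a−k_1)] ln[(k_a/k_1)(1 − D₀(k_a−k_1)/(k_1 L₀))]
= [1/(0.472−0.227)] ln[(0.472/0.227)(1 − 3.81×0.2450/(0.227×37.7))]
= (1/0.2450) ln[2.079 × 0.8909] = 4.082 × ln(1.852) = 4.082 × 0.6165 = 2.516 d.
D_c = (k_1/k_a) L₀ e^(−k_1 t_c) = (0.227/0.472) × 37.7 × e^(−0.227×2.516) = 0.4809 × 37.7 × 0.5648 = 10.24 mg/L.
x_c = v t_c = 0.796 m/s × 2.516 d × 86400 s/d = 173100 m ≈ 173 km.

t_c ≈ 2.52 d; D_c ≈ 10.2 mg/L; x_c ≈ 173 km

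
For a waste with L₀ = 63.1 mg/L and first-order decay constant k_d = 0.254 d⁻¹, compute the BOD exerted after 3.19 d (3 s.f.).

y_t = L₀(1 − e^(−k_d t)) = 63.1 × (1 − e^(−0.254×3.19))
= 63.1 × (1 − 0.4447) = 63.1 × 0.5553 = 35.04 mg/L.

y ≈ 35.0 mg/L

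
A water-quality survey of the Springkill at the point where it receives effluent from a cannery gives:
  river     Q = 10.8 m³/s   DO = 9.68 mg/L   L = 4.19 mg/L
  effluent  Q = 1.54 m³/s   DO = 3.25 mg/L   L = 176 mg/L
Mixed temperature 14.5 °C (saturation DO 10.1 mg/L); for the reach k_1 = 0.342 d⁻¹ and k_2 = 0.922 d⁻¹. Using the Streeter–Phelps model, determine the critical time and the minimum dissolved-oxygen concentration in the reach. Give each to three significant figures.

Mixed DO = (10.8×9.68 + 1.54×3.25)/(10.8+1.54) = 109.5/12.34 = 8.878 mg/L.
Mixed L₀ = (10.8×4.19 + 1.54×176)/(12.34) = 316.3/12.34 = 25.63 mg/L.
Initial deficit D₀ = C_s − DO₀ = 10.1 − 8.878 = 1.222 mg/L.
t_c = (1/0.5800) ln[(0.922/0.342)(1 − 1.222×0.5800/(0.342×25.63))] = 1.724 × ln(2.478) = 1.564 d.
D_c = (0.342/0.922) × 25.63 × e^(−0.342×1.564) = 0.3709 × 25.63 × 0.5856 = 5.568 mg/L.
Minimum DO = 10.1 − 5.568 = 4.532 mg/L.

t_c ≈ 1.56 d; minimum DO ≈ 4.53 mg/L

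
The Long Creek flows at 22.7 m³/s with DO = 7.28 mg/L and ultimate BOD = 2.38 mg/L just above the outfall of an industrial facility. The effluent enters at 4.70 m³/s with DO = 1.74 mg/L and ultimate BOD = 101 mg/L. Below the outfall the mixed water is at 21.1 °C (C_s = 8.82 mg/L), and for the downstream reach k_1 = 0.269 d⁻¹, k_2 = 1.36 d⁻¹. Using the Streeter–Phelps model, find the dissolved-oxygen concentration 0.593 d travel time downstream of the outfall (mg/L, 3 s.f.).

DO ≈ 5.78 mg/L

Mixed DO = (22.7×7.28 + 4.70×1.74)/(22.7+4.70) = 173.4/27.40 = 6.330 mg/L.
Mixed L₀ = (22.7×2.38 + 4.70×101)/(27.40) = 528.7/27.40 = 19.30 mg/L.
Initial deficit D₀ = C_s − DO₀ = 8.82 − 6.330 = 2.490 mg/L.
D(0.593) = [0.269×19.30/(1.36−0.269)](e^(−0.269×0.593) − e^(−1.36×0.593)) + 2.490 e^(−1.36×0.593)
= 4.758 × (0.8526 − 0.4464) + 2.490 × 0.4464 = 3.044 mg/L.
DO = 8.82 − 3.044 = 5.776 mg/L.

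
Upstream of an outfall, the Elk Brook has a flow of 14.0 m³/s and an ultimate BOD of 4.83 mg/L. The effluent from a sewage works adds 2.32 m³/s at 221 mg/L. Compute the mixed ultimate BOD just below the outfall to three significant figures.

Flow-weighted mixing: C = (Q_r C_r + Q_w C_w)/(Q_r + Q_w)
= (14.0×4.83 + 2.32×221)/(14.0 + 2.32) = 580.3/16.32 = 35.56 mg/L.

35.6 mg/L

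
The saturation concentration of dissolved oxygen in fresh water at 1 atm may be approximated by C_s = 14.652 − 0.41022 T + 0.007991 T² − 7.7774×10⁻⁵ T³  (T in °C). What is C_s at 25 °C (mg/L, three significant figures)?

C_s = 14.652 − 0.41022×25 + 0.007991×25² − 7.7774×10⁻⁵×25³ = 8.176 mg/L.

C_s ≈ 8.18 mg/L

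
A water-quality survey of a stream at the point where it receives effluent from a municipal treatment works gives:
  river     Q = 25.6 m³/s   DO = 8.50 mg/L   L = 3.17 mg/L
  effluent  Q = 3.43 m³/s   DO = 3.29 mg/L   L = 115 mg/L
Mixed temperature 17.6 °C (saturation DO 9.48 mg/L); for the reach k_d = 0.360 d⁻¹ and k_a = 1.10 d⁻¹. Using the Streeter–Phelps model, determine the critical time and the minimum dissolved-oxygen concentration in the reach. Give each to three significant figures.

Mixed DO = (25.6×8.50 + 3.43×3.29)/(25.6+3.43) = 228.9/29.03 = 7.884 mg/L.
Mixed L₀ = (25.6×3.17 + 3.43×115)/(29.03) = 475.6/29.03 = 16.38 mg/L.
Initial deficit D₀ = C_s − DO₀ = 9.48 − 7.884 = 1.596 mg/L.
t_c = (1/0.7400) ln[(1.10/0.360)(1 − 1.596×0.7400/(0.360×16.38))] = 1.351 × ln(2.444) = 1.208 d.
D_c = (0.360/1.10) × 16.38 × e^(−0.360×1.208) = 0.3273 × 16.38 × 0.6475 = 3.471 mg/L.
Minimum DO = 9.48 − 3.471 = 6.009 mg/L.

t_c ≈ 1.21 d; minimum DO ≈ 6.01 mg/L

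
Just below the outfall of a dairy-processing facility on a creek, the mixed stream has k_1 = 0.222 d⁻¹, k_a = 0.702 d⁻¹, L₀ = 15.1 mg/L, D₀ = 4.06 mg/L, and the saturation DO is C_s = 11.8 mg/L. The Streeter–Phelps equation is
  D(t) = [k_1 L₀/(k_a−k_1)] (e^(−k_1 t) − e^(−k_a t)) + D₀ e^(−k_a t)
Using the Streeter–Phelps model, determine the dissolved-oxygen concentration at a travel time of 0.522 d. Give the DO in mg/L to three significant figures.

k_1 L₀/(k_a−k_1) = 0.222×15.1/(0.702−0.222) = 3.352/0.4800 = 6.984 mg/L.
e^(−k_1 t) = e^(−0.222×0.5220) = 0.8906; e^(−k_a t) = e^(−0.702×0.5220) = 0.6932.
D = 6.984 × (0.8906 − 0.6932) + 4.06 × 0.6932 = 1.378 + 2.814 = 4.193 mg/L.
DO = C_s − D = 11.8 − 4.193 = 7.607 mg/L.

DO ≈ 7.61 mg/L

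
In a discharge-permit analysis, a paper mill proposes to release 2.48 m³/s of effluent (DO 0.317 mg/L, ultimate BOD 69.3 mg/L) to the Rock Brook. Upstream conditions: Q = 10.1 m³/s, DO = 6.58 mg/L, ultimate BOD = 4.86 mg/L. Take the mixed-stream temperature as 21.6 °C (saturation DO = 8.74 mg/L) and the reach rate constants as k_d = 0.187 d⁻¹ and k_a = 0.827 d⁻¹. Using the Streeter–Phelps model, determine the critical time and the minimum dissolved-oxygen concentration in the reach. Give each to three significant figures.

t_c ≈ 0.630 d; minimum DO ≈ 5.21 mg/L

Mixed DO = (10.1×6.58 + 2.48×0.317)/(10.1+2.48) = 67.24/12.58 = 5.345 mg/L.
Mixed L₀ = (10.1×4.86 + 2.48×69.3)/(12.58) = 220.9/12.58 = 17.56 mg/L.
Initial deficit D₀ = C_s − DO₀ = 8.74 − 5.345 = 3.395 mg/L.
t_c = (1/0.6400) ln[(0.827/0.187)(1 − 3.395×0.6400/(0.187×17.56))] = 1.563 × ln(1.497) = 0.6305 d.
D_c = (0.187/0.827) × 17.56 × e^(−0.187×0.6305) = 0.2261 × 17.56 × 0.8888 = 3.530 mg/L.
Minimum DO = 8.74 − 3.530 = 5.210 mg/L.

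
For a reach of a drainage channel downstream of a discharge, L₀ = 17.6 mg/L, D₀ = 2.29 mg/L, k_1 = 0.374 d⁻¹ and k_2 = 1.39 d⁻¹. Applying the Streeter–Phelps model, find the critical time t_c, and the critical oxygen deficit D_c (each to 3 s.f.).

t_c ≈ 0.863 d; D_c ≈ 3.43 mg/L

With k_2/k_1 = 3.717 and 1 − D₀(k_2−k_1)/(k_1 L₀) = 0.6465,
t_c = ln(3.717 × 0.6465) / (1.39 − 0.374) = ln(2.403) / 1.016 = 0.8767/1.016 = 0.8629 d.
D_c = (k_1/k_2) L₀ e^(−k_1 t_c) = (0.374/1.39) × 17.6 × e^(−0.374×0.8629) = 0.2691 × 17.6 × 0.7242 = 3.429 mg/L.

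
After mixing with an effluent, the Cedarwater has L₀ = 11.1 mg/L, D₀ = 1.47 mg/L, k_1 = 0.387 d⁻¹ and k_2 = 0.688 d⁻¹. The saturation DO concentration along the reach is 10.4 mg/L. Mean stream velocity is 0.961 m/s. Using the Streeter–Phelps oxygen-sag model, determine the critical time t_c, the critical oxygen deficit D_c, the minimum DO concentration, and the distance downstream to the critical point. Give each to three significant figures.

t_c ≈ 1.55 d; D_c ≈ 3.43 mg/L; min DO ≈ 6.97 mg/L; x_c ≈ 129 km

t_c = [1/(k_2−k_1)] ln[(k_2/k_1)(1 − D₀(k_2−k_1)/(k_1 L₀))]
= [1/(0.688−0.387)] ln[(0.688/0.387)(1 − 1.47×0.3010/(0.387×11.1))]
= (1/0.3010) ln[1.778 × 0.8970] = 3.322 × ln(1.595) = 3.322 × 0.4667 = 1.550 d.
D_c = (k_1/k_2) L₀ e^(−k_1 t_c) = (0.387/0.688) × 11.1 × e^(−0.387×1.550) = 0.5625 × 11.1 × 0.5488 = 3.427 mg/L.
Minimum DO = C_s − D_c = 10.4 − 3.427 = 6.973 mg/L.
x_c = v t_c = 0.961 m/s × 1.550 d × 86400 s/d = 128700 m ≈ 129 km.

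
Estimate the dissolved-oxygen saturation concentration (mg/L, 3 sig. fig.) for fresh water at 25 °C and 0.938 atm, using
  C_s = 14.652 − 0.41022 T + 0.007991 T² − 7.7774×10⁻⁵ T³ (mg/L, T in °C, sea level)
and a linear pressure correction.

At sea level: C_s = 14.652 − 0.41022×25 + 0.007991×25² − 7.7774×10⁻⁵×25³ = 8.176 mg/L.
Pressure correction: C_s' = 8.176 × 0.938 = 7.669 mg/L.

C_s ≈ 7.67 mg/L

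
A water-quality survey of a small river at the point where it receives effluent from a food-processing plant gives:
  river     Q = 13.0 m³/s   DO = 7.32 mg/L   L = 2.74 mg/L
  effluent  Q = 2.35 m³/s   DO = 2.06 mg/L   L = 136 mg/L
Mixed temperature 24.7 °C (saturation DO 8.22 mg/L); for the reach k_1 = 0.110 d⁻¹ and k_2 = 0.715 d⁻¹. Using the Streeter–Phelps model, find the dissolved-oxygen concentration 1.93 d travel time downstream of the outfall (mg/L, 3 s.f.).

DO ≈ 5.45 mg/L

Mixed DO = (13.0×7.32 + 2.35×2.06)/(13.0+2.35) = 100.0/15.35 = 6.515 mg/L.
Mixed L₀ = (13.0×2.74 + 2.35×136)/(15.35) = 355.2/15.35 = 23.14 mg/L.
Initial deficit D₀ = C_s − DO₀ = 8.22 − 6.515 = 1.705 mg/L.
D(1.93) = [0.110×23.14/(0.715−0.110)](e^(−0.110×1.93) − e^(−0.715×1.93)) + 1.705 e^(−0.715×1.93)
= 4.208 × (0.8087 − 0.2516) + 1.705 × 0.2516 = 2.773 mg/L.
DO = 8.22 − 2.773 = 5.447 mg/L.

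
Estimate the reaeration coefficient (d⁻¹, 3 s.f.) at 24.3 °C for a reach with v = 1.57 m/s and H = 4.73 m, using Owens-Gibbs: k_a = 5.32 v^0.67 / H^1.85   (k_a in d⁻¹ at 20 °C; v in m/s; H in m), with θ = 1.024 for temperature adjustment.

k_a(20) = 5.32 × 1.57^0.67 / 4.73^1.85 = 5.32 × 1.353 / 17.72 = 0.4061 d⁻¹.
k_a(24.3) = 0.4061 × 1.024^(24.3−20) = 0.4061 × 1.107 = 0.4497 d⁻¹.

k_a ≈ 0.450 d⁻¹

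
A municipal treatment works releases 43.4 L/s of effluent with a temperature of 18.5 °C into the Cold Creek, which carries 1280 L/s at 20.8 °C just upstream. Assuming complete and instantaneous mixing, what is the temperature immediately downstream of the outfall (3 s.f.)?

Flow-weighted mixing: C = (Q_r C_r + Q_w C_w)/(Q_r + Q_w)
= (1280×20.8 + 43.4×18.5)/(1280 + 43.4) = 27430/1323 = 20.72 °C.

20.7 °C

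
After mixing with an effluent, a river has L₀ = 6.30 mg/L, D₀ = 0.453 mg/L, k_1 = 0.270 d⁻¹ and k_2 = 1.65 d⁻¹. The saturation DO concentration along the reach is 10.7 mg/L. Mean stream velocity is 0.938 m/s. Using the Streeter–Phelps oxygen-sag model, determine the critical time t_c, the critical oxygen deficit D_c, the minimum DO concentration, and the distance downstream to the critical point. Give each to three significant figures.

t_c ≈ 0.980 d; D_c ≈ 0.791 mg/L; min DO ≈ 9.91 mg/L; x_c ≈ 79.4 km

t_c = [1/(k_2−k_1)] ln[(k_2/k_1)(1 − D₀(k_2−k_1)/(k_1 L₀))]
= [1/(1.65−0.270)] ln[(1.65/0.270)(1 − 0.453×1.380/(0.270×6.30))]
= (1/1.380) ln[6.111 × 0.6325] = 0.7246 × ln(3.865) = 0.7246 × 1.352 = 0.9797 d.
L(t_c) = L₀ e^(−k_1 t_c) = 6.30 × 0.7676 = 4.836 mg/L, and at the critical point k_2 D_c = k_1 L, so D_c = (0.270/1.65) × 4.836 = 0.7913 mg/L.
Minimum DO = C_s − D_c = 10.7 − 0.7913 = 9.909 mg/L.
x_c = v t_c = 0.938 m/s × 0.9797 d × 86400 s/d = 79400 m ≈ 79.4 km.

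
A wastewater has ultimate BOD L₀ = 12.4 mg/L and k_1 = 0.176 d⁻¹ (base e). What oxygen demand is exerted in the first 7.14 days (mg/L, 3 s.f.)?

y ≈ 8.87 mg/L

y_t = L₀(1 − e^(−k_1 t)) = 12.4 × (1 − e^(−0.176×7.14))
= 12.4 × (1 − 0.2846) = 12.4 × 0.7154 = 8.871 mg/L.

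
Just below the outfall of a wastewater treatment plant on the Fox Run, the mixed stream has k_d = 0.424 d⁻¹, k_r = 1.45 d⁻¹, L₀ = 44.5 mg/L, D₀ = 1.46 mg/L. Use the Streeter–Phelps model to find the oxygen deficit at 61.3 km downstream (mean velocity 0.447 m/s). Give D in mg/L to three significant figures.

Travel time t = x/v = 61.3 km / (0.447 m/s) = 61300 m / 0.447 m/s = 137100 s = 1.587 d.
k_d L₀/(k_r−k_d) = 0.424×44.5/(1.45−0.424) = 18.87/1.026 = 18.39 mg/L.
e^(−k_d t) = e^(−0.424×1.587) = 0.5102; e^(−k_r t) = e^(−1.45×1.587) = 0.1001.
D = 18.39 × (0.5102 − 0.1001) + 1.46 × 0.1001 = 7.541 + 0.1462 = 7.687 mg/L.

D ≈ 7.69 mg/L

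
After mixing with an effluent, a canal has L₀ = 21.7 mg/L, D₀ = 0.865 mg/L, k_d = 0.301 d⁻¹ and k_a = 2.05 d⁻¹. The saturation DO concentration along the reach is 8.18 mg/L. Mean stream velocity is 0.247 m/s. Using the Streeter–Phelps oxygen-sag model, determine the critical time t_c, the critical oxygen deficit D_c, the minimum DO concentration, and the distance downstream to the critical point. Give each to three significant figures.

t_c ≈ 0.946 d; D_c ≈ 2.40 mg/L; min DO ≈ 5.78 mg/L; x_c ≈ 20.2 km

t_c = [1/(k_a−k_d)] ln[(k_a/k_d)(1 − D₀(k_a−k_d)/(k_d L₀))]
= [1/(2.05−0.301)] ln[(2.05/0.301)(1 − 0.865×1.749/(0.301×21.7))]
= (1/1.749) ln[6.811 × 0.7684] = 0.5718 × ln(5.233) = 0.5718 × 1.655 = 0.9463 d.
D_c = (k_d/k_a) L₀ e^(−k_d t_c) = (0.301/2.05) × 21.7 × e^(−0.301×0.9463) = 0.1468 × 21.7 × 0.7521 = 2.396 mg/L.
Minimum DO = C_s − D_c = 8.18 − 2.396 = 5.784 mg/L.
x_c = v t_c = 0.247 m/s × 0.9463 d × 86400 s/d = 20190 m ≈ 20.2 km.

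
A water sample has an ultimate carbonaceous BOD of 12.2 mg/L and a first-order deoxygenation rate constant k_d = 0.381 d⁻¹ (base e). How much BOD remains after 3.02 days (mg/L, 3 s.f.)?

L_t = L₀ e^(−k_d t) = 12.2 × e^(−0.381×3.02) = 12.2 × 0.3164 = 3.861 mg/L.

L ≈ 3.86 mg/L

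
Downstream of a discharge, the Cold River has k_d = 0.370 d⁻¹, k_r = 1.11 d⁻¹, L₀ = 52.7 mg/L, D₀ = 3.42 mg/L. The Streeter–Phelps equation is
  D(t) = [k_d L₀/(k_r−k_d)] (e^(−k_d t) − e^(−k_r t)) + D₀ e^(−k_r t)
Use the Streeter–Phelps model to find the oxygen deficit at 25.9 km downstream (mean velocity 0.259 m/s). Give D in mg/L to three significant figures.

Travel time t = x/v = 25.9 km / (0.259 m/s) = 25900 m / 0.259 m/s = 100000 s = 1.157 d.
k_d L₀/(k_r−k_d) = 0.370×52.7/(1.11−0.370) = 19.50/0.7400 = 26.35 mg/L.
e^(−k_d t) = e^(−0.370×1.157) = 0.6517; e^(−k_r t) = e^(−1.11×1.157) = 0.2767.
D = 26.35 × (0.6517 − 0.2767) + 3.42 × 0.2767 = 9.879 + 0.9464 = 10.83 mg/L.

D ≈ 10.8 mg/L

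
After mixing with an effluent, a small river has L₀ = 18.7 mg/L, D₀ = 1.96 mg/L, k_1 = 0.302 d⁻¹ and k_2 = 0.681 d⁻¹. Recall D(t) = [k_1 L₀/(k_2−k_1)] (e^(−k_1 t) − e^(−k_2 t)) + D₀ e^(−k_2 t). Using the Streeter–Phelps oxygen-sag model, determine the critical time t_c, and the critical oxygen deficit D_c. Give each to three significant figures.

t_c ≈ 1.77 d; D_c ≈ 4.85 mg/L

With k_2/k_1 = 2.255 and 1 − D₀(k_2−k_1)/(k_1 L₀) = 0.8685,
t_c = ln(2.255 × 0.8685) / (0.681 − 0.302) = ln(1.958) / 0.3790 = 0.6721/0.3790 = 1.773 d.
L(t_c) = L₀ e^(−k_1 t_c) = 18.7 × 0.5853 = 10.95 mg/L, and at the critical point k_2 D_c = k_1 L, so D_c = (0.302/0.681) × 10.95 = 4.854 mg/L.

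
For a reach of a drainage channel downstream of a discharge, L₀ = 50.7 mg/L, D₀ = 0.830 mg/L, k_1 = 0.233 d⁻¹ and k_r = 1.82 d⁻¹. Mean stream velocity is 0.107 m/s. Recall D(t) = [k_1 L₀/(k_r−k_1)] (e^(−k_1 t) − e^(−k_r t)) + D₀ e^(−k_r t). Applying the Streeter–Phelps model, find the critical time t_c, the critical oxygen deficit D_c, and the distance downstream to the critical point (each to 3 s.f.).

t_c ≈ 1.22 d; D_c ≈ 4.88 mg/L; x_c ≈ 11.3 km

At the critical point dD/dt = 0, so k_1 L₀ e^(−k_1 t) = k_r D. Substituting D(t) from the Streeter–Phelps equation and solving for t gives
t_c = ln[(k_r/k_1)(1 − D₀(k_r−k_1)/(k_1 L₀))] / (k_r−k_1).
Here k_r−k_1 = 1.587 d⁻¹ and 1 − D₀(k_r−k_1)/(k_1 L₀) = 1 − 0.830×1.587/(0.233×50.7) = 0.8885, so
t_c = ln(7.811 × 0.8885) / 1.587 = 1.937 / 1.587 = 1.221 d.
D_c = (k_1/k_r) L₀ e^(−k_1 t_c) = (0.233/1.82) × 50.7 × e^(−0.233×1.221) = 0.1280 × 50.7 × 0.7524 = 4.884 mg/L.
x_c = v t_c = 0.107 m/s × 1.221 d × 86400 s/d = 11290 m ≈ 11.3 km.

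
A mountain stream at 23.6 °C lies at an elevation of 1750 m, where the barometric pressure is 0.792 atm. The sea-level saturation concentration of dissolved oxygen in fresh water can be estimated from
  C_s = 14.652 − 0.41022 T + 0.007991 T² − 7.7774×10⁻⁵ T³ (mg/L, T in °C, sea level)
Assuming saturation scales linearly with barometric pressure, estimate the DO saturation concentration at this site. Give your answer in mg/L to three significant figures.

C_s ≈ 6.65 mg/L

At sea level: C_s = 14.652 − 0.41022×23.6 + 0.007991×23.6² − 7.7774×10⁻⁵×23.6³ = 8.399 mg/L.
Pressure correction: C_s' = 8.399 × 0.792 = 6.652 mg/L.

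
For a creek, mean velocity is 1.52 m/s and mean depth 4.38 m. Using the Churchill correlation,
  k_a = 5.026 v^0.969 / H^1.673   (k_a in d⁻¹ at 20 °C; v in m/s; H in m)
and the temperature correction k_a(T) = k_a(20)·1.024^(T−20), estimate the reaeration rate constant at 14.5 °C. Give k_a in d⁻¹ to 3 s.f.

k_a(20) = 5.026 × 1.52^0.969 / 4.38^1.673 = 5.026 × 1.500 / 11.84 = 0.6372 d⁻¹.
k_a(14.5) = 0.6372 × 1.024^(14.5−20) = 0.6372 × 0.8777 = 0.5592 d⁻¹.

k_a ≈ 0.559 d⁻¹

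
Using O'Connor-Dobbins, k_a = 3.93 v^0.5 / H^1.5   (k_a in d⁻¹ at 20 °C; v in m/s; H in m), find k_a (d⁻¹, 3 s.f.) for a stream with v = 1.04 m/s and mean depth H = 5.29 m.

k_a = 3.93 × 1.04^0.5 / 5.29^1.5 = 3.93 × 1.020 / 12.17 = 0.3294 d⁻¹.

k_a ≈ 0.329 d⁻¹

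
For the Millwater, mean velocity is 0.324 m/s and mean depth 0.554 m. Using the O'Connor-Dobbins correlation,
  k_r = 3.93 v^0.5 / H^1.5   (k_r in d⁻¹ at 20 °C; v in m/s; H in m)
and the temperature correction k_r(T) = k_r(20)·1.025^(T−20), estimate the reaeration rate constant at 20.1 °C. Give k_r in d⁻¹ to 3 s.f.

k_r(20) = 3.93 × 0.324^0.5 / 0.554^1.5 = 3.93 × 0.5692 / 0.4123 = 5.425 d⁻¹.
k_r(20.1) = 5.425 × 1.025^(20.1−20) = 5.425 × 1.002 = 5.438 d⁻¹.

k_r ≈ 5.44 d⁻¹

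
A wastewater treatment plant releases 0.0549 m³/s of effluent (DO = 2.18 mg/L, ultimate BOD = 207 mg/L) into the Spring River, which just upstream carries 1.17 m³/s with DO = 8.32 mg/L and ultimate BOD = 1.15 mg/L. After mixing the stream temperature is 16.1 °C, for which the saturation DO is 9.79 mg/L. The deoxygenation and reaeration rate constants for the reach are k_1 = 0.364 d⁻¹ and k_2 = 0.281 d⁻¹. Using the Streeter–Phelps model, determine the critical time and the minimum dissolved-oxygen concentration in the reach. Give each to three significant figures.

t_c ≈ 2.66 d; minimum DO ≈ 4.69 mg/L

Mixed DO = (1.17×8.32 + 0.0549×2.18)/(1.17+0.0549) = 9.854/1.225 = 8.045 mg/L.
Mixed L₀ = (1.17×1.15 + 0.0549×207)/(1.225) = 12.71/1.225 = 10.38 mg/L.
Initial deficit D₀ = C_s − DO₀ = 9.79 − 8.045 = 1.745 mg/L.
t_c = (1/-0.08300) ln[(0.281/0.364)(1 − 1.745×-0.08300/(0.364×10.38))] = -12.05 × ln(0.8016) = 2.665 d.
D_c = (0.364/0.281) × 10.38 × e^(−0.364×2.665) = 1.295 × 10.38 × 0.3791 = 5.096 mg/L.
Minimum DO = 9.79 − 5.096 = 4.694 mg/L.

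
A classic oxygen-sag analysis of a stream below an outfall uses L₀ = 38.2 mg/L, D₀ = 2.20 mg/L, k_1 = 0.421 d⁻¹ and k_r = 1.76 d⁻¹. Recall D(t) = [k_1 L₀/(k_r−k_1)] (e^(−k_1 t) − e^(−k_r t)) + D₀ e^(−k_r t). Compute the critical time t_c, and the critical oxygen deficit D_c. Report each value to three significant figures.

t_c ≈ 0.917 d; D_c ≈ 6.21 mg/L

With k_r/k_1 = 4.181 and 1 − D₀(k_r−k_1)/(k_1 L₀) = 0.8168,
t_c = ln(4.181 × 0.8168) / (1.76 − 0.421) = ln(3.415) / 1.339 = 1.228/1.339 = 0.9172 d.
L(t_c) = L₀ e^(−k_1 t_c) = 38.2 × 0.6797 = 25.96 mg/L, and at the critical point k_r D_c = k_1 L, so D_c = (0.421/1.76) × 25.96 = 6.211 mg/L.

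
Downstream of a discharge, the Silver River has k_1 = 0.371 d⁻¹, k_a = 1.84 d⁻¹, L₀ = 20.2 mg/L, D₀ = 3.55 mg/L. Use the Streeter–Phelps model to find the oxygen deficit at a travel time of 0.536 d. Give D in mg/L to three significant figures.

k_1 L₀/(k_a−k_1) = 0.371×20.2/(1.84−0.371) = 7.494/1.469 = 5.102 mg/L.
e^(−k_1 t) = e^(−0.371×0.5360) = 0.8197; e^(−k_a t) = e^(−1.84×0.5360) = 0.3730.
D = 5.102 × (0.8197 − 0.3730) + 3.55 × 0.3730 = 2.279 + 1.324 = 3.603 mg/L.

D ≈ 3.60 mg/L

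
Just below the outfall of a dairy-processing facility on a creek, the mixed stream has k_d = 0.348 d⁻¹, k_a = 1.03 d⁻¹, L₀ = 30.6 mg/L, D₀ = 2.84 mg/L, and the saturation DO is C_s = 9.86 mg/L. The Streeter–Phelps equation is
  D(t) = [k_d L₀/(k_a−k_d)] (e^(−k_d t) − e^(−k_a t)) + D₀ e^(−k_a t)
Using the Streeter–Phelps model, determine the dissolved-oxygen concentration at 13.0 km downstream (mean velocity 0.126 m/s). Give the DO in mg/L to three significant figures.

DO ≈ 3.29 mg/L

Travel time t = x/v = 13.0 km / (0.126 m/s) = 13000 m / 0.126 m/s = 103200 s = 1.194 d.
k_d L₀/(k_a−k_d) = 0.348×30.6/(1.03−0.348) = 10.65/0.6820 = 15.61 mg/L.
e^(−k_d t) = e^(−0.348×1.194) = 0.6600; e^(−k_a t) = e^(−1.03×1.194) = 0.2923.
D = 15.61 × (0.6600 − 0.2923) + 2.84 × 0.2923 = 5.741 + 0.8301 = 6.571 mg/L.
DO = C_s − D = 9.86 − 6.571 = 3.289 mg/L.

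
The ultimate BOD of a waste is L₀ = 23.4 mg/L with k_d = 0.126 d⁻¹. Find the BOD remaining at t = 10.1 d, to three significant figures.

L_t = L₀ e^(−k_d t) = 23.4 × e^(−0.126×10.1) = 23.4 × 0.2801 = 6.554 mg/L.

L ≈ 6.55 mg/L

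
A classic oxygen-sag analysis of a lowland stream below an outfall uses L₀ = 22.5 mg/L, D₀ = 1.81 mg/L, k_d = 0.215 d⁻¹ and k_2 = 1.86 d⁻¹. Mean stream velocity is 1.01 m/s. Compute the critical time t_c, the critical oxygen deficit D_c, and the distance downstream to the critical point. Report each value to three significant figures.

t_c = [1/(k_2−k_d)] ln[(k_2/k_d)(1 − D₀(k_2−k_d)/(k_d L₀))]
= [1/(1.86−0.215)] ln[(1.86/0.215)(1 − 1.81×1.645/(0.215×22.5))]
= (1/1.645) ln[8.651 × 0.3845] = 0.6079 × ln(3.326) = 0.6079 × 1.202 = 0.7306 d.
L(t_c) = L₀ e^(−k_d t_c) = 22.5 × 0.8546 = 19.23 mg/L, and at the critical point k_2 D_c = k_d L, so D_c = (0.215/1.86) × 19.23 = 2.223 mg/L.
x_c = v t_c = 1.01 m/s × 0.7306 d × 86400 s/d = 63760 m ≈ 63.8 km.

t_c ≈ 0.731 d; D_c ≈ 2.22 mg/L; x_c ≈ 63.8 km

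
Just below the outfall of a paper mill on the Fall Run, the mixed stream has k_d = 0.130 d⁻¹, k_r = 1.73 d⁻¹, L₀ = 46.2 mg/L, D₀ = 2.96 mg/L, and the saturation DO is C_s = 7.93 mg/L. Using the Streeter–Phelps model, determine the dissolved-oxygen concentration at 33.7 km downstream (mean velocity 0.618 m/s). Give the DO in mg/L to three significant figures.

DO ≈ 4.74 mg/L

Travel time t = x/v = 33.7 km / (0.618 m/s) = 33700 m / 0.618 m/s = 54530 s = 0.6311 d.
k_d L₀/(k_r−k_d) = 0.130×46.2/(1.73−0.130) = 6.006/1.600 = 3.754 mg/L.
e^(−k_d t) = e^(−0.130×0.6311) = 0.9212; e^(−k_r t) = e^(−1.73×0.6311) = 0.3356.
D = 3.754 × (0.9212 − 0.3356) + 2.96 × 0.3356 = 2.198 + 0.9933 = 3.192 mg/L.
DO = C_s − D = 7.93 − 3.192 = 4.738 mg/L.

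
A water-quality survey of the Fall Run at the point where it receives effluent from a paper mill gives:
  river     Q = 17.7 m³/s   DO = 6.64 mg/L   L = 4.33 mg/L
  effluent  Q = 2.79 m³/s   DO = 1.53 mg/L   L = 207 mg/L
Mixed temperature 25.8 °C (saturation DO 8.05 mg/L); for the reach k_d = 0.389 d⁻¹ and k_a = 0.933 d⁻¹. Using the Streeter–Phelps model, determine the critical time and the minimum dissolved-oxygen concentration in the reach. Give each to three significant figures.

Mixed DO = (17.7×6.64 + 2.79×1.53)/(17.7+2.79) = 121.8/20.49 = 5.944 mg/L.
Mixed L₀ = (17.7×4.33 + 2.79×207)/(20.49) = 654.2/20.49 = 31.93 mg/L.
Initial deficit D₀ = C_s − DO₀ = 8.05 − 5.944 = 2.106 mg/L.
t_c = (1/0.5440) ln[(0.933/0.389)(1 − 2.106×0.5440/(0.389×31.93))] = 1.838 × ln(2.177) = 1.430 d.
D_c = (0.389/0.933) × 31.93 × e^(−0.389×1.430) = 0.4169 × 31.93 × 0.5733 = 7.631 mg/L.
Minimum DO = 8.05 − 7.631 = 0.4188 mg/L.

t_c ≈ 1.43 d; minimum DO ≈ 0.419 mg/L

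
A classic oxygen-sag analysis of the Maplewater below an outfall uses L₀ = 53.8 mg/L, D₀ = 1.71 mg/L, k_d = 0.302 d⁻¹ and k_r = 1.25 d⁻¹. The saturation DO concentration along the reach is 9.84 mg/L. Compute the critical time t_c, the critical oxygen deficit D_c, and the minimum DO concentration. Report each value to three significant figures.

t_c ≈ 1.39 d; D_c ≈ 8.55 mg/L; min DO ≈ 1.29 mg/L

t_c = [1/(k_r−k_d)] ln[(k_r/k_d)(1 − D₀(k_r−k_d)/(k_d L₀))]
= [1/(1.25−0.302)] ln[(1.25/0.302)(1 − 1.71×0.9480/(0.302×53.8))]
= (1/0.9480) ln[4.139 × 0.9002] = 1.055 × ln(3.726) = 1.055 × 1.315 = 1.388 d.
D_c = (k_d/k_r) L₀ e^(−k_d t_c) = (0.302/1.25) × 53.8 × e^(−0.302×1.388) = 0.2416 × 53.8 × 0.6577 = 8.549 mg/L.
Minimum DO = C_s − D_c = 9.84 − 8.549 = 1.291 mg/L.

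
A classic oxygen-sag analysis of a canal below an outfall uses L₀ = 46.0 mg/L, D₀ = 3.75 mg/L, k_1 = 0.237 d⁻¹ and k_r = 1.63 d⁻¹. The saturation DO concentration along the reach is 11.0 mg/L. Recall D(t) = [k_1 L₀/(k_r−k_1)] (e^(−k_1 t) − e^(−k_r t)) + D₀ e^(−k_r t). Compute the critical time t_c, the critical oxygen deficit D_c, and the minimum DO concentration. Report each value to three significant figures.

At the critical point dD/dt = 0, so k_1 L₀ e^(−k_1 t) = k_r D. Substituting D(t) from the Streeter–Phelps equation and solving for t gives
t_c = ln[(k_r/k_1)(1 − D₀(k_r−k_1)/(k_1 L₀))] / (k_r−k_1).
Here k_r−k_1 = 1.393 d⁻¹ and 1 − D₀(k_r−k_1)/(k_1 L₀) = 1 − 3.75×1.393/(0.237×46.0) = 0.5208, so
t_c = ln(6.878 × 0.5208) / 1.393 = 1.276 / 1.393 = 0.9160 d.
L(t_c) = L₀ e^(−k_1 t_c) = 46.0 × 0.8049 = 37.02 mg/L, and at the critical point k_r D_c = k_1 L, so D_c = (0.237/1.63) × 37.02 = 5.383 mg/L.
Minimum DO = C_s − D_c = 11.0 − 5.383 = 5.617 mg/L.

t_c ≈ 0.916 d; D_c ≈ 5.38 mg/L; min DO ≈ 5.62 mg/L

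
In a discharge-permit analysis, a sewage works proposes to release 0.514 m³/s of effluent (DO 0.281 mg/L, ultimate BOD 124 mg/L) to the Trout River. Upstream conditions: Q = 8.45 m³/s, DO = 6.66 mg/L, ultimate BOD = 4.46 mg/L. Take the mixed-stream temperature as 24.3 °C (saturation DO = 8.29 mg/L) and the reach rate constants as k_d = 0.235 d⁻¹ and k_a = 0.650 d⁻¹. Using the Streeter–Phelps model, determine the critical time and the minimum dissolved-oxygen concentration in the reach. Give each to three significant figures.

t_c ≈ 1.55 d; minimum DO ≈ 5.45 mg/L

Mixed DO = (8.45×6.66 + 0.514×0.281)/(8.45+0.514) = 56.42/8.964 = 6.294 mg/L.
Mixed L₀ = (8.45×4.46 + 0.514×124)/(8.964) = 101.4/8.964 = 11.31 mg/L.
Initial deficit D₀ = C_s − DO₀ = 8.29 − 6.294 = 1.996 mg/L.
t_c = (1/0.4150) ln[(0.650/0.235)(1 − 1.996×0.4150/(0.235×11.31))] = 2.410 × ln(1.904) = 1.552 d.
D_c = (0.235/0.650) × 11.31 × e^(−0.235×1.552) = 0.3615 × 11.31 × 0.6944 = 2.840 mg/L.
Minimum DO = 8.29 − 2.840 = 5.450 mg/L.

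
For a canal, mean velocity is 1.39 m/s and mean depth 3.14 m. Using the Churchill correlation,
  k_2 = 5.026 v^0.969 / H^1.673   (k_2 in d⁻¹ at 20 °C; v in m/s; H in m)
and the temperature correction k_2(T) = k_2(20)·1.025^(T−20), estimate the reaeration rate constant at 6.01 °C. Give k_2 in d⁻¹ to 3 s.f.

k_2(20) = 5.026 × 1.39^0.969 / 3.14^1.673 = 5.026 × 1.376 / 6.782 = 1.020 d⁻¹.
k_2(6.01) = 1.020 × 1.025^(6.01−20) = 1.020 × 0.7079 = 0.7218 d⁻¹.

k_2 ≈ 0.722 d⁻¹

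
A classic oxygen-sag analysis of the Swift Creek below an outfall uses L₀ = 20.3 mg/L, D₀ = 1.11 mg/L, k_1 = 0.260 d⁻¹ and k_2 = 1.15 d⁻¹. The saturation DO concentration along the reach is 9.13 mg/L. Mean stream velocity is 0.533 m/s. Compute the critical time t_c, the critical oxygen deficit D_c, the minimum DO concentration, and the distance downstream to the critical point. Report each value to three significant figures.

t_c ≈ 1.44 d; D_c ≈ 3.16 mg/L; min DO ≈ 5.97 mg/L; x_c ≈ 66.2 km

With k_2/k_1 = 4.423 and 1 − D₀(k_2−k_1)/(k_1 L₀) = 0.8128,
t_c = ln(4.423 × 0.8128) / (1.15 − 0.260) = ln(3.595) / 0.8900 = 1.280/0.8900 = 1.438 d.
L(t_c) = L₀ e^(−k_1 t_c) = 20.3 × 0.6881 = 13.97 mg/L, and at the critical point k_2 D_c = k_1 L, so D_c = (0.260/1.15) × 13.97 = 3.158 mg/L.
Minimum DO = C_s − D_c = 9.13 − 3.158 = 5.972 mg/L.
x_c = v t_c = 0.533 m/s × 1.438 d × 86400 s/d = 66210 m ≈ 66.2 km.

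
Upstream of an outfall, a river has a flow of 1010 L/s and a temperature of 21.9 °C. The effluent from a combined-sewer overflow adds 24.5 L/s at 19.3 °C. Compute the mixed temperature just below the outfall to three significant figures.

Flow-weighted mixing: C = (Q_r C_r + Q_w C_w)/(Q_r + Q_w)
= (1010×21.9 + 24.5×19.3)/(1010 + 24.5) = 22590/1034 = 21.84 °C.

21.8 °C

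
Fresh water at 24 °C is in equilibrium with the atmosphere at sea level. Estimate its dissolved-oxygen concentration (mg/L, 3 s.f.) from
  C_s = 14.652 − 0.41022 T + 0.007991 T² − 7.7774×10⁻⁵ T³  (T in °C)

C_s ≈ 8.33 mg/L

C_s = 14.652 − 0.41022×24 + 0.007991×24² − 7.7774×10⁻⁵×24³ = 8.334 mg/L.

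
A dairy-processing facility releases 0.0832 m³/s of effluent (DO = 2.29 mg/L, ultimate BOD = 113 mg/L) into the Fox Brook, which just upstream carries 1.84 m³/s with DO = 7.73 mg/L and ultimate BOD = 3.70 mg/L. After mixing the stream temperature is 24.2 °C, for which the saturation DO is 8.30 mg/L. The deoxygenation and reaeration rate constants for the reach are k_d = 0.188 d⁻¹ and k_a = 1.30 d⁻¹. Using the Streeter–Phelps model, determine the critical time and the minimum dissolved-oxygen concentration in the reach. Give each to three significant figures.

Mixed DO = (1.84×7.73 + 0.0832×2.29)/(1.84+0.0832) = 14.41/1.923 = 7.495 mg/L.
Mixed L₀ = (1.84×3.70 + 0.0832×113)/(1.923) = 16.21/1.923 = 8.428 mg/L.
Initial deficit D₀ = C_s − DO₀ = 8.30 − 7.495 = 0.8053 mg/L.
t_c = (1/1.112) ln[(1.30/0.188)(1 − 0.8053×1.112/(0.188×8.428))] = 0.8993 × ln(3.007) = 0.9900 d.
D_c = (0.188/1.30) × 8.428 × e^(−0.188×0.9900) = 0.1446 × 8.428 × 0.8302 = 1.012 mg/L.
Minimum DO = 8.30 − 1.012 = 7.288 mg/L.

t_c ≈ 0.990 d; minimum DO ≈ 7.29 mg/L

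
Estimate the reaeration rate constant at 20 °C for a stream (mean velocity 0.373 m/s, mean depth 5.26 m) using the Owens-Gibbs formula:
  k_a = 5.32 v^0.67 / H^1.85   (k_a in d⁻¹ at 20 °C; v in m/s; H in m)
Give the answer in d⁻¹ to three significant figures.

k_a = 5.32 × 0.373^0.67 / 5.26^1.85 = 5.32 × 0.5165 / 21.57 = 0.1274 d⁻¹.

k_a ≈ 0.127 d⁻¹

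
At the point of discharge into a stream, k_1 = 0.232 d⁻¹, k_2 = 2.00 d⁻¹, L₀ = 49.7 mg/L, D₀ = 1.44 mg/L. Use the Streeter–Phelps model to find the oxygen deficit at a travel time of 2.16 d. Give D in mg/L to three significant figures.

D ≈ 3.88 mg/L

k_1 L₀/(k_2−k_1) = 0.232×49.7/(2.00−0.232) = 11.53/1.768 = 6.522 mg/L.
e^(−k_1 t) = e^(−0.232×2.160) = 0.6059; e^(−k_2 t) = e^(−2.00×2.160) = 0.01330.
D = 6.522 × (0.6059 − 0.01330) + 1.44 × 0.01330 = 3.864 + 0.01915 = 3.884 mg/L.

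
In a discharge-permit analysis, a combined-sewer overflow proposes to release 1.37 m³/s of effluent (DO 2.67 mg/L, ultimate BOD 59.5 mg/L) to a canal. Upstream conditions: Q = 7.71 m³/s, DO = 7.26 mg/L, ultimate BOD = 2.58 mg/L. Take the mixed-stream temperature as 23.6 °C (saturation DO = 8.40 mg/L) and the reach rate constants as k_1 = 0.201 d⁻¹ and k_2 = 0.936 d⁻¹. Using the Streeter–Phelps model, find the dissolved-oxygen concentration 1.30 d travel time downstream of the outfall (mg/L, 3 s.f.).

Mixed DO = (7.71×7.26 + 1.37×2.67)/(7.71+1.37) = 59.63/9.080 = 6.567 mg/L.
Mixed L₀ = (7.71×2.58 + 1.37×59.5)/(9.080) = 101.4/9.080 = 11.17 mg/L.
Initial deficit D₀ = C_s − DO₀ = 8.40 − 6.567 = 1.833 mg/L.
D(1.30) = [0.201×11.17/(0.936−0.201)](e^(−0.201×1.30) − e^(−0.936×1.30)) + 1.833 e^(−0.936×1.30)
= 3.054 × (0.7700 − 0.2962) + 1.833 × 0.2962 = 1.990 mg/L.
DO = 8.40 − 1.990 = 6.410 mg/L.

DO ≈ 6.41 mg/L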